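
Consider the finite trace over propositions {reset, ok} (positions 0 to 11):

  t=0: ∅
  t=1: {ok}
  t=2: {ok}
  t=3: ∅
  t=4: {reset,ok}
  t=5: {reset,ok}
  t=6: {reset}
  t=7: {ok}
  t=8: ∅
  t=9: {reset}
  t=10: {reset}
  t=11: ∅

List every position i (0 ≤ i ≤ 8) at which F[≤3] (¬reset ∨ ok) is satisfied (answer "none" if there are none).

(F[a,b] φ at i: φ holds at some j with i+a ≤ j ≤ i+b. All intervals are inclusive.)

Evaluate at each i in [0,8]:
  i=0: ✓ (witness j=0)
  i=1: ✓ (witness j=1)
  i=2: ✓ (witness j=2)
  i=3: ✓ (witness j=3)
  i=4: ✓ (witness j=4)
  i=5: ✓ (witness j=5)
  i=6: ✓ (witness j=7)
  i=7: ✓ (witness j=7)
  i=8: ✓ (witness j=8)

0, 1, 2, 3, 4, 5, 6, 7, 8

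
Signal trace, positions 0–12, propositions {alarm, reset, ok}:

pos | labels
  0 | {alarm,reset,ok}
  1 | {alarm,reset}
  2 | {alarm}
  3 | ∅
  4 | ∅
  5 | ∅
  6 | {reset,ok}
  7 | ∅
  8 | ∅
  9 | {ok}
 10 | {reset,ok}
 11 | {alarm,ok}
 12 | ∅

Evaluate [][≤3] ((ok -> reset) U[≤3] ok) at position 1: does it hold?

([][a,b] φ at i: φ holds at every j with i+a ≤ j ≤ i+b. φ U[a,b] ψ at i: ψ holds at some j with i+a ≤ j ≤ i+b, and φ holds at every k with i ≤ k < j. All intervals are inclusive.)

No

Check ((ok -> reset) U[≤3] ok) at every j in [1,4]:
  j=1: fails
  j=2: fails
  j=3: holds
  j=4: holds
Fails at j=1 → formula fails.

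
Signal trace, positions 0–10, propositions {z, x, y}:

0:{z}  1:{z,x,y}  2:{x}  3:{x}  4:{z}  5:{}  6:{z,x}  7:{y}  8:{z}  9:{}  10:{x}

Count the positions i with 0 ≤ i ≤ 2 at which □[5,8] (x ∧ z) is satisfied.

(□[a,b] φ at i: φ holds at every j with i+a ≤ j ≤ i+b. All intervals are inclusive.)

0

Evaluate at each i in [0,2]:
  i=0: ✗ (fails at j=5)
  i=1: ✗ (fails at j=7)
  i=2: ✗ (fails at j=7)
Positions where it holds: {} → 0.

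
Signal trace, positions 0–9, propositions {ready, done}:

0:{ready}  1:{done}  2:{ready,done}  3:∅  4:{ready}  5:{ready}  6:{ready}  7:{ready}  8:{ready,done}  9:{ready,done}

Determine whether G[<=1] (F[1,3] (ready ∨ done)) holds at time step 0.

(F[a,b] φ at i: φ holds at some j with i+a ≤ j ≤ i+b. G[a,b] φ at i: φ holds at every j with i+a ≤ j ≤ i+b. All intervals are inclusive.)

Check F[1,3] (ready ∨ done) at every j in [0,1]:
  j=0: holds (witness at 1)
  j=1: holds (witness at 2)
All positions satisfy it → formula holds.

Holds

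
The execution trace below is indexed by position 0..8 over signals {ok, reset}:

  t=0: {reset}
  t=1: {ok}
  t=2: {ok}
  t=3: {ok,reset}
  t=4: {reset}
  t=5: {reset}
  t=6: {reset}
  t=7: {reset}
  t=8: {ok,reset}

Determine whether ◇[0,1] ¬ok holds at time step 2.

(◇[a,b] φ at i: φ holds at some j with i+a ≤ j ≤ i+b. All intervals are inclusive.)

Does not hold

Check ¬ok at each j in [2,3]:
  j=2: false
  j=3: false
No position in the window satisfies it → formula fails.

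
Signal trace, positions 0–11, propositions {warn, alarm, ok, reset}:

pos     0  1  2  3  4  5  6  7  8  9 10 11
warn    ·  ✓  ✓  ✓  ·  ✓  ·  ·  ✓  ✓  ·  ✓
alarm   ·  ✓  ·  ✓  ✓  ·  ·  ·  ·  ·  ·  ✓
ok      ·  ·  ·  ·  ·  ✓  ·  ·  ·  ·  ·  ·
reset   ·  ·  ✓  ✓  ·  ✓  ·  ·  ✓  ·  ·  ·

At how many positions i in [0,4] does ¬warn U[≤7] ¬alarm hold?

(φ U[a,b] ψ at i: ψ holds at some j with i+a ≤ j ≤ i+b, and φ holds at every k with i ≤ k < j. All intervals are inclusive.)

Evaluate at each i in [0,4]:
  i=0: ✓ (rhs at j=0)
  i=1: ✗ (lhs fails at k=1 before rhs at j=2)
  i=2: ✓ (rhs at j=2)
  i=3: ✗ (lhs fails at k=3 before rhs at j=5)
  i=4: ✓ (rhs at j=5; lhs holds on [4,4])
Positions where it holds: {0, 2, 4} → 3.

3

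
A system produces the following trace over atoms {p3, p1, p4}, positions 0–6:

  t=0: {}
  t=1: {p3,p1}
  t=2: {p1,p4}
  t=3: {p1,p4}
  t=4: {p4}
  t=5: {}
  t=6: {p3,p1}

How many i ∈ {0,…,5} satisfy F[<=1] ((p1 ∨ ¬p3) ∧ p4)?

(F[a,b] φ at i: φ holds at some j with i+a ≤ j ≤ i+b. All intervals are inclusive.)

4

Evaluate at each i in [0,5]:
  i=0: ✗ (none in [0,1])
  i=1: ✓ (witness j=2)
  i=2: ✓ (witness j=2)
  i=3: ✓ (witness j=3)
  i=4: ✓ (witness j=4)
  i=5: ✗ (none in [5,6])
Positions where it holds: {1, 2, 3, 4} → 4.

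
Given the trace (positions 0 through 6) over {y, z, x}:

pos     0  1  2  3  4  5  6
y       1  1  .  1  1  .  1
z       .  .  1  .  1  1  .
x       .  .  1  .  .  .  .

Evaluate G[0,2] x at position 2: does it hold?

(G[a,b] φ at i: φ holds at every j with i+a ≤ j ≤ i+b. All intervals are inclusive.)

Does not hold

Check x at every j in [2,4]:
  j=2: true
  j=3: false
  j=4: false
Fails at j=3 → formula fails.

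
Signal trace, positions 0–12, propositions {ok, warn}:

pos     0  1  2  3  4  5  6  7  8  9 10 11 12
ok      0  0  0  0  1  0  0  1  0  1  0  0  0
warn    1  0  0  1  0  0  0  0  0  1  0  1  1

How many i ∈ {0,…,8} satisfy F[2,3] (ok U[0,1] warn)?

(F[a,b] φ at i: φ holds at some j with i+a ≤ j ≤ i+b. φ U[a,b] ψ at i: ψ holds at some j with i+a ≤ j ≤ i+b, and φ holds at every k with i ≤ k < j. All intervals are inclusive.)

5

Evaluate at each i in [0,8]:
  i=0: ✓ (witness j=3)
  i=1: ✓ (witness j=3)
  i=2: ✗ (none in [4,5])
  i=3: ✗ (none in [5,6])
  i=4: ✗ (none in [6,7])
  i=5: ✗ (none in [7,8])
  i=6: ✓ (witness j=9)
  i=7: ✓ (witness j=9)
  i=8: ✓ (witness j=11)
Positions where it holds: {0, 1, 6, 7, 8} → 5.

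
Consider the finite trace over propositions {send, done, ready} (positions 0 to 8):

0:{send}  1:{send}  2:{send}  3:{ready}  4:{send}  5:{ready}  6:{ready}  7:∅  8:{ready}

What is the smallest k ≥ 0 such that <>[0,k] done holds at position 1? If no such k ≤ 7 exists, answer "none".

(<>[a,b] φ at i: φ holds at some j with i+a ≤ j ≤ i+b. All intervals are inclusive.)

Scan j = 1,2,… for done:
  j=1: fails
  j=2: fails
  j=3: fails
  j=4: fails
  j=5: fails
  j=6: fails
  j=7: fails
  j=8: fails
No j in [1,8] satisfies it → none.

none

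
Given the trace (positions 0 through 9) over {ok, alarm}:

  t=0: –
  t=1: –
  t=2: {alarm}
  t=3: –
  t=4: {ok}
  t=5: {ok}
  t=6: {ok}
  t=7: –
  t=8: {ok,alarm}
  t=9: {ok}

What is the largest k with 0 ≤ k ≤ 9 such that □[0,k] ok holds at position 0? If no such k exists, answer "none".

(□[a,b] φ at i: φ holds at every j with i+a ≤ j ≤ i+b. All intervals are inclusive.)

ok must hold from j=0 onward; find where it first fails.
  j=0: fails → no k works.

none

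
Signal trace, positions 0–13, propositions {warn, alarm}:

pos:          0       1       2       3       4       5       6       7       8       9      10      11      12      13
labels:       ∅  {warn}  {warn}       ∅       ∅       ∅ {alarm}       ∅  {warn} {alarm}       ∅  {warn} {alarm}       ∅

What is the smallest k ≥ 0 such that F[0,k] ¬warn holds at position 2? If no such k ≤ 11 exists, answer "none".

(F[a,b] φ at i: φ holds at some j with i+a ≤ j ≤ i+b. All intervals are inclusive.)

Scan j = 2,3,… for ¬warn:
  j=2: fails
  j=3: holds
First hit at j=3, so smallest k = 3-2 = 1.

1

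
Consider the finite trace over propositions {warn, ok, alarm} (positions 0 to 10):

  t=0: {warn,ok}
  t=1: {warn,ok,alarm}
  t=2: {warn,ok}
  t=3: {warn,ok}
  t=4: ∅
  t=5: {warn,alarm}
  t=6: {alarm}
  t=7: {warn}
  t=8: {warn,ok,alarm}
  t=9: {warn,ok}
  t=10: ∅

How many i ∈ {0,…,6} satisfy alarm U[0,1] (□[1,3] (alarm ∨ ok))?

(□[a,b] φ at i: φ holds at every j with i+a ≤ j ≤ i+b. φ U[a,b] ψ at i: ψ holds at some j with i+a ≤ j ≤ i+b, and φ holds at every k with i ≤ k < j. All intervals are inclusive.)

Evaluate at each i in [0,6]:
  i=0: ✓ (rhs at j=0)
  i=1: ✗ (no rhs in [1,2])
  i=2: ✗ (no rhs in [2,3])
  i=3: ✗ (no rhs in [3,4])
  i=4: ✗ (no rhs in [4,5])
  i=5: ✗ (no rhs in [5,6])
  i=6: ✗ (no rhs in [6,7])
Positions where it holds: {0} → 1.

1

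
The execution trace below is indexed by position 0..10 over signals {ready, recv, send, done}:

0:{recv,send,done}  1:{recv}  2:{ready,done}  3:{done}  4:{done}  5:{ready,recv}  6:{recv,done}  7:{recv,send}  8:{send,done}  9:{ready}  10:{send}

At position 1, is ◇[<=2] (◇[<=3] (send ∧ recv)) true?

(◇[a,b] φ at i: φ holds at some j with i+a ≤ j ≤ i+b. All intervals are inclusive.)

Check ◇[<=3] (send ∧ recv) at each j in [1,3]:
  j=1: fails (none in [1,4])
  j=2: fails (none in [2,5])
  j=3: fails (none in [3,6])
No position in the window satisfies it → formula fails.

No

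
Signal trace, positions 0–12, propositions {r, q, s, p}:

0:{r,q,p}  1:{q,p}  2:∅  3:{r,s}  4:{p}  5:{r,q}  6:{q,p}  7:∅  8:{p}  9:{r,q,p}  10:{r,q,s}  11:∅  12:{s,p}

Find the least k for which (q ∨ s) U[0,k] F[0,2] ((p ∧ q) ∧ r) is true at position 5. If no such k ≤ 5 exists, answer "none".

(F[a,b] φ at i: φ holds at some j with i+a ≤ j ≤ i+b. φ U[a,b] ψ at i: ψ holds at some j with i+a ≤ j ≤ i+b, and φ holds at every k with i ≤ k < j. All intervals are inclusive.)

Need earliest j ≥ 5 with F[0,2] ((p ∧ q) ∧ r), and (q ∨ s) at every k in [5,j-1].
  j=5: rhs fails.
  j=6: rhs fails.
  j=7: rhs holds; lhs holds on [5,6]. k = 2.

2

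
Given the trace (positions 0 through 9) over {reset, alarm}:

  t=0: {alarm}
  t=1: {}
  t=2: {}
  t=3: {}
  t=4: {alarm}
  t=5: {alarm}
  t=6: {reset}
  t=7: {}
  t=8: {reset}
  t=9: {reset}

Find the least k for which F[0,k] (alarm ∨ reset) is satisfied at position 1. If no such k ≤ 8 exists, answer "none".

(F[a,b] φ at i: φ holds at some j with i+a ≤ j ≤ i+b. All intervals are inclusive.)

Scan j = 1,2,… for (alarm ∨ reset):
  j=1: fails
  j=2: fails
  j=3: fails
  j=4: holds
First hit at j=4, so smallest k = 4-1 = 3.

3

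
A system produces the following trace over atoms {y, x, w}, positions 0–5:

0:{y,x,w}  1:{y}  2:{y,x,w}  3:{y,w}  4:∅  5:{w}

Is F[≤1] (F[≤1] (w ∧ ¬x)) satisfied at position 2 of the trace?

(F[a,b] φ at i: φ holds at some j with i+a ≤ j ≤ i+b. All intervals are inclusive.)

True

Check F[≤1] (w ∧ ¬x) at each j in [2,3]:
  j=2: holds (witness at 3)
  j=3: holds (witness at 3)
Found at j=2 → formula holds.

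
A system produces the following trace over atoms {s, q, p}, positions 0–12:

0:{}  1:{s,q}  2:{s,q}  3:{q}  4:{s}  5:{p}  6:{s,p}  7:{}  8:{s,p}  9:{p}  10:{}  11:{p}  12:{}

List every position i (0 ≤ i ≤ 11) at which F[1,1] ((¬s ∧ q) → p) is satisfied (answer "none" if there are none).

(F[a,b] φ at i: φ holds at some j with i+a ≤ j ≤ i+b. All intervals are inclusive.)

Evaluate at each i in [0,11]:
  i=0: ✓ (witness j=1)
  i=1: ✓ (witness j=2)
  i=2: ✗ (none in [3,3])
  i=3: ✓ (witness j=4)
  i=4: ✓ (witness j=5)
  i=5: ✓ (witness j=6)
  i=6: ✓ (witness j=7)
  i=7: ✓ (witness j=8)
  i=8: ✓ (witness j=9)
  i=9: ✓ (witness j=10)
  i=10: ✓ (witness j=11)
  i=11: ✓ (witness j=12)

0, 1, 3, 4, 5, 6, 7, 8, 9, 10, 11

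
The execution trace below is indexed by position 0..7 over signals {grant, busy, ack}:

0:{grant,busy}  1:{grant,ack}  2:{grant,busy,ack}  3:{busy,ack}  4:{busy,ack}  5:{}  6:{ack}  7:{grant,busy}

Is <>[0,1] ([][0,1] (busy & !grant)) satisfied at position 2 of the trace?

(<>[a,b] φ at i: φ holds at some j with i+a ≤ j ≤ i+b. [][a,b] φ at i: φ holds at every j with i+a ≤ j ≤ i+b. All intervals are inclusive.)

Check [][0,1] (busy & !grant) at each j in [2,3]:
  j=2: fails at 2
  j=3: holds on [3,4]
Found at j=3 → formula holds.

Yes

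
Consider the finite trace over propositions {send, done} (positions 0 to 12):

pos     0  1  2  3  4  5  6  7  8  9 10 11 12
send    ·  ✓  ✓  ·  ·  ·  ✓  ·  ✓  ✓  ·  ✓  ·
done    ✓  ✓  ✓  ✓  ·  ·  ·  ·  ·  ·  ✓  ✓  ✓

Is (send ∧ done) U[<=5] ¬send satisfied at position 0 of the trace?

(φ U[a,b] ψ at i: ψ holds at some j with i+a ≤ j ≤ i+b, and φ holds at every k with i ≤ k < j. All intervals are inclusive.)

Holds

Need some j in [0,5] with ¬send, and (send ∧ done) at every k in [0,j-1].
  j=0: ¬send holds; no prefix to check → satisfied.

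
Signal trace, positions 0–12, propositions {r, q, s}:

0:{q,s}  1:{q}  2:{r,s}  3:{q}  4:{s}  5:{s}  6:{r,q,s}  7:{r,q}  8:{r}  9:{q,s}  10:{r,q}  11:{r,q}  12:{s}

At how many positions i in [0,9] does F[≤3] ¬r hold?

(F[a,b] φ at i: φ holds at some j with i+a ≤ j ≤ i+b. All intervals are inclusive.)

Evaluate at each i in [0,9]:
  i=0: ✓ (witness j=0)
  i=1: ✓ (witness j=1)
  i=2: ✓ (witness j=3)
  i=3: ✓ (witness j=3)
  i=4: ✓ (witness j=4)
  i=5: ✓ (witness j=5)
  i=6: ✓ (witness j=9)
  i=7: ✓ (witness j=9)
  i=8: ✓ (witness j=9)
  i=9: ✓ (witness j=9)
Positions where it holds: {0, 1, 2, 3, 4, 5, 6, 7, 8, 9} → 10.

10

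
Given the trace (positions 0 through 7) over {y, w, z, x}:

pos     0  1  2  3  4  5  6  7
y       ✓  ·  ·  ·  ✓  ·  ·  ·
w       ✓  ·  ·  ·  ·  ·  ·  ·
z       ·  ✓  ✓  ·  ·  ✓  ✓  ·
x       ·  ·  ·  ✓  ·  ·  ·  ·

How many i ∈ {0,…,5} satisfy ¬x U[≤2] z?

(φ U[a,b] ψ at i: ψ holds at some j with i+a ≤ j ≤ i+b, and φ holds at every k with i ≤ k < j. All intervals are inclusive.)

5

Evaluate at each i in [0,5]:
  i=0: ✓ (rhs at j=1; lhs holds on [0,0])
  i=1: ✓ (rhs at j=1)
  i=2: ✓ (rhs at j=2)
  i=3: ✗ (lhs fails at k=3 before rhs at j=5)
  i=4: ✓ (rhs at j=5; lhs holds on [4,4])
  i=5: ✓ (rhs at j=5)
Positions where it holds: {0, 1, 2, 4, 5} → 5.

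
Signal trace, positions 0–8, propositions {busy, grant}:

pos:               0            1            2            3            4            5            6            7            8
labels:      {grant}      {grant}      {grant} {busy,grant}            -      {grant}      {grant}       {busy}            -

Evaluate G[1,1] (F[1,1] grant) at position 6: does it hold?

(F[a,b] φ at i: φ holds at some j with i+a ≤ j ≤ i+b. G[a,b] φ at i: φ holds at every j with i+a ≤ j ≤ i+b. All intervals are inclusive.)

Does not hold

Check F[1,1] grant at every j in [7,7]:
  j=7: fails (none in [8,8])
Fails at j=7 → formula fails.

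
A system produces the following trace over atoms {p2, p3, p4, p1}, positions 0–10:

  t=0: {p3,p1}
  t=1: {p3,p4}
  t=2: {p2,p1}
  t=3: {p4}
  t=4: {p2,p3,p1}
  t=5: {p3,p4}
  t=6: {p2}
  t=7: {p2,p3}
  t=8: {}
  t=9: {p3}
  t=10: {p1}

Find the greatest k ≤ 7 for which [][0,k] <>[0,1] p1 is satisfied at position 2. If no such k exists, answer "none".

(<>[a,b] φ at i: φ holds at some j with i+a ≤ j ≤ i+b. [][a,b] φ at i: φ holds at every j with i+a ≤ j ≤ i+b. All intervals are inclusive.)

<>[0,1] p1 must hold from j=2 onward; find where it first fails.
  j=2: holds
  j=3: holds
  j=4: holds
  j=5: fails
Holds on [2,4], so largest k = 2.

2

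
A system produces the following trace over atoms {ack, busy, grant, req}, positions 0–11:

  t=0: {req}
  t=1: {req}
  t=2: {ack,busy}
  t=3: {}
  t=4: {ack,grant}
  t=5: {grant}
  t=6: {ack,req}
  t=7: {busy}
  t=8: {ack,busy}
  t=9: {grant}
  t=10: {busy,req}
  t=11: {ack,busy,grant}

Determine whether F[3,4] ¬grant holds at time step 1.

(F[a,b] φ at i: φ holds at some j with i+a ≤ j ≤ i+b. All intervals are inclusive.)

False

Check ¬grant at each j in [4,5]:
  j=4: false
  j=5: false
No position in the window satisfies it → formula fails.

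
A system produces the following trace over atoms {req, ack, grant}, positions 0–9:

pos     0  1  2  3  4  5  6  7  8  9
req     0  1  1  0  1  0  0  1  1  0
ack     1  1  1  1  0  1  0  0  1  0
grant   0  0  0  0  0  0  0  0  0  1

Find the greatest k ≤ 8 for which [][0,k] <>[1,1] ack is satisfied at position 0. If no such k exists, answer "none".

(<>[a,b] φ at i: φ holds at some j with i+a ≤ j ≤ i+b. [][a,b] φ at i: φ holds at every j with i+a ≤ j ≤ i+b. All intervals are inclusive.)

<>[1,1] ack must hold from j=0 onward; find where it first fails.
  j=0: holds
  j=1: holds
  j=2: holds
  j=3: fails
Holds on [0,2], so largest k = 2.

2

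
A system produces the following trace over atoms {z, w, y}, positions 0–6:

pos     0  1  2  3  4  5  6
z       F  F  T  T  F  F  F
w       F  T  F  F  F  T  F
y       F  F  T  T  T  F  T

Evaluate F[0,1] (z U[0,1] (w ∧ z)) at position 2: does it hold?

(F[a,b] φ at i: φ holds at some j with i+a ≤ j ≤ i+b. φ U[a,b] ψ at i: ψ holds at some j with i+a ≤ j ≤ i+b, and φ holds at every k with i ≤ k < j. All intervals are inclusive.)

Check (z U[0,1] (w ∧ z)) at each j in [2,3]:
  j=2: fails
  j=3: fails
No position in the window satisfies it → formula fails.

Does not hold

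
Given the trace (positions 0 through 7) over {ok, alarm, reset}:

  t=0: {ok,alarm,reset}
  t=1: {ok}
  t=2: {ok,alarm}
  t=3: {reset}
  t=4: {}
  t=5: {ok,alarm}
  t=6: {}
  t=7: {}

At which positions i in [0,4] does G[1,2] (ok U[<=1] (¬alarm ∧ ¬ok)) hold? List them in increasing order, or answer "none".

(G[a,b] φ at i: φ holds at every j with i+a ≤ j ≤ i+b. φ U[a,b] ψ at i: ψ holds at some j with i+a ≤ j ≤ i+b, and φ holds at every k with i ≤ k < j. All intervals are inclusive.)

1, 2, 3, 4

Evaluate at each i in [0,4]:
  i=0: ✗ (fails at j=1)
  i=1: ✓ (all of [2,3])
  i=2: ✓ (all of [3,4])
  i=3: ✓ (all of [4,5])
  i=4: ✓ (all of [5,6])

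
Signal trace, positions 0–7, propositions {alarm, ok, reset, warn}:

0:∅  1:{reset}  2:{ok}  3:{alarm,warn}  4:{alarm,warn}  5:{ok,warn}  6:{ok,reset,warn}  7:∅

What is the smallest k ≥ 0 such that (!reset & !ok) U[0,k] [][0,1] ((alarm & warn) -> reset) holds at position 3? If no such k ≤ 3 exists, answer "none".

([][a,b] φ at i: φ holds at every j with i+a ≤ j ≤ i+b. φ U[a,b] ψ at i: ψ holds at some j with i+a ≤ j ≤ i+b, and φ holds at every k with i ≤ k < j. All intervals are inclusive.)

2

Need earliest j ≥ 3 with [][0,1] ((alarm & warn) -> reset), and (!reset & !ok) at every k in [3,j-1].
  j=3: rhs fails.
  j=4: rhs fails.
  j=5: rhs holds; lhs holds on [3,4]. k = 2.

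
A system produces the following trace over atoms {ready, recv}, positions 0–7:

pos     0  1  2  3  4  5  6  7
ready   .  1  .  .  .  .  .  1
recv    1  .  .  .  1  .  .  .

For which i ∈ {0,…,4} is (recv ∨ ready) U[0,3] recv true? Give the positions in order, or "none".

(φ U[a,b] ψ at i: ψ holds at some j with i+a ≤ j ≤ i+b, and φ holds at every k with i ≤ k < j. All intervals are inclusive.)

Evaluate at each i in [0,4]:
  i=0: ✓ (rhs at j=0)
  i=1: ✗ (lhs fails at k=2 before rhs at j=4)
  i=2: ✗ (lhs fails at k=2 before rhs at j=4)
  i=3: ✗ (lhs fails at k=3 before rhs at j=4)
  i=4: ✓ (rhs at j=4)

0, 4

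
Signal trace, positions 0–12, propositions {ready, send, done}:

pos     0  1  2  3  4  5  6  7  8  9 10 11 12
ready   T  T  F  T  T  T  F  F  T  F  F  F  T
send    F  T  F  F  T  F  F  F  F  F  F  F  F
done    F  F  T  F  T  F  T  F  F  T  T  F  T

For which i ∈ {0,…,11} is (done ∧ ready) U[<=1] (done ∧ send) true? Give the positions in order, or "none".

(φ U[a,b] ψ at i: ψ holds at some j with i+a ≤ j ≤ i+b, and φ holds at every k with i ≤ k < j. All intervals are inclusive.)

Evaluate at each i in [0,11]:
  i=0: ✗ (no rhs in [0,1])
  i=1: ✗ (no rhs in [1,2])
  i=2: ✗ (no rhs in [2,3])
  i=3: ✗ (lhs fails at k=3 before rhs at j=4)
  i=4: ✓ (rhs at j=4)
  i=5: ✗ (no rhs in [5,6])
  i=6: ✗ (no rhs in [6,7])
  i=7: ✗ (no rhs in [7,8])
  i=8: ✗ (no rhs in [8,9])
  i=9: ✗ (no rhs in [9,10])
  i=10: ✗ (no rhs in [10,11])
  i=11: ✗ (no rhs in [11,12])

4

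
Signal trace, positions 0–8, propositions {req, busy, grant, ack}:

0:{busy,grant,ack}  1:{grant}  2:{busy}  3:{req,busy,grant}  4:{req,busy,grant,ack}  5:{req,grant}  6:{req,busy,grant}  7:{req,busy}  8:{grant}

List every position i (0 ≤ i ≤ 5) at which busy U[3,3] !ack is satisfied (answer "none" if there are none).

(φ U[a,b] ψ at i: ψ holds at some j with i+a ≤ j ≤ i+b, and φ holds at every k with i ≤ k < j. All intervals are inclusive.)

2

Evaluate at each i in [0,5]:
  i=0: ✗ (lhs fails at k=1 before rhs at j=3)
  i=1: ✗ (no rhs in [4,4])
  i=2: ✓ (rhs at j=5; lhs holds on [2,4])
  i=3: ✗ (lhs fails at k=5 before rhs at j=6)
  i=4: ✗ (lhs fails at k=5 before rhs at j=7)
  i=5: ✗ (lhs fails at k=5 before rhs at j=8)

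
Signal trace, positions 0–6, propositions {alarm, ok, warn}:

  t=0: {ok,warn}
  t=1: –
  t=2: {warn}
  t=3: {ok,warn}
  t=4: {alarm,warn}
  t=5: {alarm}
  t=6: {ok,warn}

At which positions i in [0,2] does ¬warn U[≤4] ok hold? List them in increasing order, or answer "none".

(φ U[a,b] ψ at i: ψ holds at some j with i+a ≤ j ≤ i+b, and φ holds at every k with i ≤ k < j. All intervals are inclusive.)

Evaluate at each i in [0,2]:
  i=0: ✓ (rhs at j=0)
  i=1: ✗ (lhs fails at k=2 before rhs at j=3)
  i=2: ✗ (lhs fails at k=2 before rhs at j=3)

0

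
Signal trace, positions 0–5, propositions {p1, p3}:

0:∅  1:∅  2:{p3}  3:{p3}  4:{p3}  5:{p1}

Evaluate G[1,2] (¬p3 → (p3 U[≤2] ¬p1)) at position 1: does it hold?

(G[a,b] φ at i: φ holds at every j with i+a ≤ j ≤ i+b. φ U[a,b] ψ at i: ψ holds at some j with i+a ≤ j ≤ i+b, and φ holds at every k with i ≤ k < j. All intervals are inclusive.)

Check (¬p3 → (p3 U[≤2] ¬p1)) at every j in [2,3]:
  j=2: antecedent false → ✓
  j=3: antecedent false → ✓
All positions satisfy it → formula holds.

Yes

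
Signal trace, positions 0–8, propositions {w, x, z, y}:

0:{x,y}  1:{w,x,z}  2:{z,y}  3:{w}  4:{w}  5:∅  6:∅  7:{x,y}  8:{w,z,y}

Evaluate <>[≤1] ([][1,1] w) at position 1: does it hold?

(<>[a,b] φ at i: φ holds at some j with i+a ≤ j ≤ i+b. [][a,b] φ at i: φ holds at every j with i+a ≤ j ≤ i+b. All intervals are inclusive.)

Check [][1,1] w at each j in [1,2]:
  j=1: fails at 2
  j=2: holds on [3,3]
Found at j=2 → formula holds.

True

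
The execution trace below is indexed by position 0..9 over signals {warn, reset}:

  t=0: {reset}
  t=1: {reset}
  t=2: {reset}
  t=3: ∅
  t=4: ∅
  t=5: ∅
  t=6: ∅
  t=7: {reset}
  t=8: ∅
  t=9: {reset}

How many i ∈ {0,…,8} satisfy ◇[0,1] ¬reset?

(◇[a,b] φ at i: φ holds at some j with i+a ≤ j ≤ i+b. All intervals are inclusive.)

7

Evaluate at each i in [0,8]:
  i=0: ✗ (none in [0,1])
  i=1: ✗ (none in [1,2])
  i=2: ✓ (witness j=3)
  i=3: ✓ (witness j=3)
  i=4: ✓ (witness j=4)
  i=5: ✓ (witness j=5)
  i=6: ✓ (witness j=6)
  i=7: ✓ (witness j=8)
  i=8: ✓ (witness j=8)
Positions where it holds: {2, 3, 4, 5, 6, 7, 8} → 7.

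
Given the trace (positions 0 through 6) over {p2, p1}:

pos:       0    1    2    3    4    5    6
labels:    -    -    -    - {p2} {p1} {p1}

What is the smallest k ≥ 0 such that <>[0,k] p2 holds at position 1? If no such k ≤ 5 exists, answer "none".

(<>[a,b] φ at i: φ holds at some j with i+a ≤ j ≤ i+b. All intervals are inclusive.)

3

Scan j = 1,2,… for p2:
  j=1: fails
  j=2: fails
  j=3: fails
  j=4: holds
First hit at j=4, so smallest k = 4-1 = 3.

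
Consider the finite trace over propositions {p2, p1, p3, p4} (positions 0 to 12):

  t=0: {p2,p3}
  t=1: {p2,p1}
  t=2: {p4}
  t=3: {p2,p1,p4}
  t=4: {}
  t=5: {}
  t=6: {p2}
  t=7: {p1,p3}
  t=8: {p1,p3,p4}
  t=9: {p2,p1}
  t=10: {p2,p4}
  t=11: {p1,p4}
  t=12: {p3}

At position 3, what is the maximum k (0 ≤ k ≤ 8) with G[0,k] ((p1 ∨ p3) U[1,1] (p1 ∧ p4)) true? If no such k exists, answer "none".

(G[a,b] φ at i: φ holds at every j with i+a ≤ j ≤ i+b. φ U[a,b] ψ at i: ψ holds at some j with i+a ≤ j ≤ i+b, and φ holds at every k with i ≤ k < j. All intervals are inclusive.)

((p1 ∨ p3) U[1,1] (p1 ∧ p4)) must hold from j=3 onward; find where it first fails.
  j=3: fails → no k works.

none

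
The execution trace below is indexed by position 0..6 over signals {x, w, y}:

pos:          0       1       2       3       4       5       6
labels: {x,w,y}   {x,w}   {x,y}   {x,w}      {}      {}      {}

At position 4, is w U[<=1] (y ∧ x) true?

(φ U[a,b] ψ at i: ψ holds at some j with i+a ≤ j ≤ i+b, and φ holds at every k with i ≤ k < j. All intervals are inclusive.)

Need some j in [4,5] with (y ∧ x), and w at every k in [4,j-1].
  j=4: (y ∧ x) false.
  j=5: (y ∧ x) false.
No j in the window works → until fails.

No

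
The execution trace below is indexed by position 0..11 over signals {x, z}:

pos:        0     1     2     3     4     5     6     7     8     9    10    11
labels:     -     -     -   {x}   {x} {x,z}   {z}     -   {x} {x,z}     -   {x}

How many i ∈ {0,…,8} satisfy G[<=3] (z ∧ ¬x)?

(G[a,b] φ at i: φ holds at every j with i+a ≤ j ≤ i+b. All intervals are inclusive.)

0

Evaluate at each i in [0,8]:
  i=0: ✗ (fails at j=0)
  i=1: ✗ (fails at j=1)
  i=2: ✗ (fails at j=2)
  i=3: ✗ (fails at j=3)
  i=4: ✗ (fails at j=4)
  i=5: ✗ (fails at j=5)
  i=6: ✗ (fails at j=7)
  i=7: ✗ (fails at j=7)
  i=8: ✗ (fails at j=8)
Positions where it holds: {} → 0.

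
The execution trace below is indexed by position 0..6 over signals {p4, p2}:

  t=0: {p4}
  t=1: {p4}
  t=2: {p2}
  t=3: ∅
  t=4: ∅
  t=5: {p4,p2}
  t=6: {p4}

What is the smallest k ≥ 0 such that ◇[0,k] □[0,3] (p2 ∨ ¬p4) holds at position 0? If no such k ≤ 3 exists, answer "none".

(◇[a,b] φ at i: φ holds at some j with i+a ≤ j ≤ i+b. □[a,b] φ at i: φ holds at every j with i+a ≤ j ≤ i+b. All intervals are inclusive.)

2

Scan j = 0,1,… for □[0,3] (p2 ∨ ¬p4):
  j=0: fails
  j=1: fails
  j=2: holds
First hit at j=2, so smallest k = 2-0 = 2.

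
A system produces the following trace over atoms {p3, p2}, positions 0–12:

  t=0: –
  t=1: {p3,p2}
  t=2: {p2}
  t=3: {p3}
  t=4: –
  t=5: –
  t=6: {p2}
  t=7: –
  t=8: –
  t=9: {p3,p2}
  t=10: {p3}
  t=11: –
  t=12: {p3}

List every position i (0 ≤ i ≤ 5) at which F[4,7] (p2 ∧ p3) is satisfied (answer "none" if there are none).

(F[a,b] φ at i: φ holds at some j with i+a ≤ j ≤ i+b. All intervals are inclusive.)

Evaluate at each i in [0,5]:
  i=0: ✗ (none in [4,7])
  i=1: ✗ (none in [5,8])
  i=2: ✓ (witness j=9)
  i=3: ✓ (witness j=9)
  i=4: ✓ (witness j=9)
  i=5: ✓ (witness j=9)

2, 3, 4, 5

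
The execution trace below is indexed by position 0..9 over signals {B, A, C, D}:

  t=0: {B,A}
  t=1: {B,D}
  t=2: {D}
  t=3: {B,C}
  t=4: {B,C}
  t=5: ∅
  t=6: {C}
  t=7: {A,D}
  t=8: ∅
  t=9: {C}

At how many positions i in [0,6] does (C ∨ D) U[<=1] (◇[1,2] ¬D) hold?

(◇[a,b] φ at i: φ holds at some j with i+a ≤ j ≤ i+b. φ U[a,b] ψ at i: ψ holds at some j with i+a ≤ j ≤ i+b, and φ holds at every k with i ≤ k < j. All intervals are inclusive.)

Evaluate at each i in [0,6]:
  i=0: ✗ (lhs fails at k=0 before rhs at j=1)
  i=1: ✓ (rhs at j=1)
  i=2: ✓ (rhs at j=2)
  i=3: ✓ (rhs at j=3)
  i=4: ✓ (rhs at j=4)
  i=5: ✓ (rhs at j=5)
  i=6: ✓ (rhs at j=6)
Positions where it holds: {1, 2, 3, 4, 5, 6} → 6.

6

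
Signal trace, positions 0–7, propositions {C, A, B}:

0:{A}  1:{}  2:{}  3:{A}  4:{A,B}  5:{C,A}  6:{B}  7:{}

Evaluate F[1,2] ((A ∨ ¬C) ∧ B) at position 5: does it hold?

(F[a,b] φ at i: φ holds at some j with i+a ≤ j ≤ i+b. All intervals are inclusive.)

Holds

Check ((A ∨ ¬C) ∧ B) at each j in [6,7]:
  j=6: true
  j=7: false
Found at j=6 → formula holds.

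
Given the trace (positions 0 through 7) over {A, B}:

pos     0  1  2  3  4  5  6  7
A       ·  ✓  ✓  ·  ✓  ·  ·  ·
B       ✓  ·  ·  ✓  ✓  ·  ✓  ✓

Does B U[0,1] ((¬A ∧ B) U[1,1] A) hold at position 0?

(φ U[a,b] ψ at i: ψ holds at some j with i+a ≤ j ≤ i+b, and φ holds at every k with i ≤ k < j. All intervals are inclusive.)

Need some j in [0,1] with ((¬A ∧ B) U[1,1] A), and B at every k in [0,j-1].
  j=0: ((¬A ∧ B) U[1,1] A) holds; no prefix to check → satisfied.

Yes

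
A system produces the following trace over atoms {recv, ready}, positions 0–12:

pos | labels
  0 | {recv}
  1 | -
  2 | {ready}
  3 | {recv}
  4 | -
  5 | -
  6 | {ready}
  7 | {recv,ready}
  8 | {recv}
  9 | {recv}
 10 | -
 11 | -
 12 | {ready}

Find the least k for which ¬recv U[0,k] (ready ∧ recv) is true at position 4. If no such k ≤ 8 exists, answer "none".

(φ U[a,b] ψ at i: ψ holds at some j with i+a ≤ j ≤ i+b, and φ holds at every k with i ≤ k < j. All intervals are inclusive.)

Need earliest j ≥ 4 with (ready ∧ recv), and ¬recv at every k in [4,j-1].
  j=4: rhs fails.
  j=5: rhs fails.
  j=6: rhs fails.
  j=7: rhs holds; lhs holds on [4,6]. k = 3.

3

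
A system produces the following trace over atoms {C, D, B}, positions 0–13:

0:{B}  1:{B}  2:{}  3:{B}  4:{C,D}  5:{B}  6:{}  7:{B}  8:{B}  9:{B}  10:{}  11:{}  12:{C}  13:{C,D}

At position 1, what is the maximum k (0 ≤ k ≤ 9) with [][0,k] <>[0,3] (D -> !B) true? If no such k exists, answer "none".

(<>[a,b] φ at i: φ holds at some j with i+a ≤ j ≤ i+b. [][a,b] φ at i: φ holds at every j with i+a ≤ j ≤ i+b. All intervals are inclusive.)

<>[0,3] (D -> !B) must hold from j=1 onward; find where it first fails.
  j=1: holds
  j=2: holds
  j=3: holds
  j=4: holds
  j=5: holds
  j=6: holds
  j=7: holds
  j=8: holds
  j=9: holds
  j=10: holds
Holds through j=10; largest k = 9.

9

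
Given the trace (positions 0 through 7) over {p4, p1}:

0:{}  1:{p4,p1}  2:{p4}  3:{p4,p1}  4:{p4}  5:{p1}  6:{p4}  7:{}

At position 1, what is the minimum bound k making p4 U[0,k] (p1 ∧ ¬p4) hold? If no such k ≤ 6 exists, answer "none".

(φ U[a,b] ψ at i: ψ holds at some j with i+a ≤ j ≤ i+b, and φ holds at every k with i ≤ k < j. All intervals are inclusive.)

4

Need earliest j ≥ 1 with (p1 ∧ ¬p4), and p4 at every k in [1,j-1].
  j=1: rhs fails.
  j=2: rhs fails.
  j=3: rhs fails.
  j=4: rhs fails.
  j=5: rhs holds; lhs holds on [1,4]. k = 4.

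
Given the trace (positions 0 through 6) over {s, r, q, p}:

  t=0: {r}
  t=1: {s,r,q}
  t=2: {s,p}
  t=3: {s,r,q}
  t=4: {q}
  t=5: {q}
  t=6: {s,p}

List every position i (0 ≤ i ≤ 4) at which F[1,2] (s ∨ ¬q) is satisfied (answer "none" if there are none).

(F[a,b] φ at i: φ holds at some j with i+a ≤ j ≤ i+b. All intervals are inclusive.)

0, 1, 2, 4

Evaluate at each i in [0,4]:
  i=0: ✓ (witness j=1)
  i=1: ✓ (witness j=2)
  i=2: ✓ (witness j=3)
  i=3: ✗ (none in [4,5])
  i=4: ✓ (witness j=6)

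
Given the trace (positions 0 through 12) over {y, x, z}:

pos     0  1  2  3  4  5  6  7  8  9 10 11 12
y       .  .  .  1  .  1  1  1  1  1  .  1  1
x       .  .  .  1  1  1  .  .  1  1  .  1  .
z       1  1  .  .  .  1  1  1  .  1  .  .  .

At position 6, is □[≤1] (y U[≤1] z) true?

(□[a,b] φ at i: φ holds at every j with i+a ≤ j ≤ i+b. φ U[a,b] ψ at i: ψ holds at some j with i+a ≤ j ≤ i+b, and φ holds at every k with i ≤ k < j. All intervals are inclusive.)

Check (y U[≤1] z) at every j in [6,7]:
  j=6: holds
  j=7: holds
All positions satisfy it → formula holds.

Holds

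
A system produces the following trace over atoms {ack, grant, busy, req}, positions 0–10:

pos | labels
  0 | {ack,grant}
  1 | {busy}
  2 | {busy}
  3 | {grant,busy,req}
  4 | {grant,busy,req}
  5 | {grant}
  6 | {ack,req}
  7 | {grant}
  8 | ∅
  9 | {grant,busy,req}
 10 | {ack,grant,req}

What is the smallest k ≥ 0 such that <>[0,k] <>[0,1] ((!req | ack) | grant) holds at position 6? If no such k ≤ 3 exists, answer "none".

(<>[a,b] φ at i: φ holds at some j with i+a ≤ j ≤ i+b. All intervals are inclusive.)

0

Scan j = 6,7,… for <>[0,1] ((!req | ack) | grant):
  j=6: holds
First hit at j=6, so smallest k = 6-6 = 0.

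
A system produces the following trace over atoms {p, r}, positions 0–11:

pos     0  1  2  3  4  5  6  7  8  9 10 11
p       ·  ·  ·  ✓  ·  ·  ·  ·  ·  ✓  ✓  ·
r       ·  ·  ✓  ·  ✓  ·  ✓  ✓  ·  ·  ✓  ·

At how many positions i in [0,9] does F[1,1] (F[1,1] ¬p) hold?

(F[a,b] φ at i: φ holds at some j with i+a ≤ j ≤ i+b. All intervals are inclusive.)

Evaluate at each i in [0,9]:
  i=0: ✓ (witness j=1)
  i=1: ✗ (none in [2,2])
  i=2: ✓ (witness j=3)
  i=3: ✓ (witness j=4)
  i=4: ✓ (witness j=5)
  i=5: ✓ (witness j=6)
  i=6: ✓ (witness j=7)
  i=7: ✗ (none in [8,8])
  i=8: ✗ (none in [9,9])
  i=9: ✓ (witness j=10)
Positions where it holds: {0, 2, 3, 4, 5, 6, 9} → 7.

7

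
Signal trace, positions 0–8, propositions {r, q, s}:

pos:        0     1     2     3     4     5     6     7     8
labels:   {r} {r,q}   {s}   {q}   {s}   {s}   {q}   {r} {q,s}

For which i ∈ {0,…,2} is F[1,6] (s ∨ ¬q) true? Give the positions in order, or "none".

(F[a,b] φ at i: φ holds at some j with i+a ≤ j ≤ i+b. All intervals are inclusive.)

0, 1, 2

Evaluate at each i in [0,2]:
  i=0: ✓ (witness j=2)
  i=1: ✓ (witness j=2)
  i=2: ✓ (witness j=4)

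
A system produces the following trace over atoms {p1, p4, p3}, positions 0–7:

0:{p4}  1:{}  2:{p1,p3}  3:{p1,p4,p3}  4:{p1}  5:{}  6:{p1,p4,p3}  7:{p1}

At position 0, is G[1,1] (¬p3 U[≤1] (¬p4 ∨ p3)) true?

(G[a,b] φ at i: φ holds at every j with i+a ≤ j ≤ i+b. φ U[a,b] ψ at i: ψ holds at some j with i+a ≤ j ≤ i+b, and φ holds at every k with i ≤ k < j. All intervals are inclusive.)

Check (¬p3 U[≤1] (¬p4 ∨ p3)) at every j in [1,1]:
  j=1: holds
All positions satisfy it → formula holds.

True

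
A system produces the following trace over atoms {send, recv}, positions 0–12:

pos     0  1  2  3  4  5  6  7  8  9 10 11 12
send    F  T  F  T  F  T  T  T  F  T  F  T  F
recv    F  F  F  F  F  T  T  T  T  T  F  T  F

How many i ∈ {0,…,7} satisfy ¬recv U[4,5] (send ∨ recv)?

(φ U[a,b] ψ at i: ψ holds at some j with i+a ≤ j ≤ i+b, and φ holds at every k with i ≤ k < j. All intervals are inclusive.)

Evaluate at each i in [0,7]:
  i=0: ✓ (rhs at j=5; lhs holds on [0,4])
  i=1: ✓ (rhs at j=5; lhs holds on [1,4])
  i=2: ✗ (lhs fails at k=5 before rhs at j=6)
  i=3: ✗ (lhs fails at k=5 before rhs at j=7)
  i=4: ✗ (lhs fails at k=5 before rhs at j=8)
  i=5: ✗ (lhs fails at k=5 before rhs at j=9)
  i=6: ✗ (lhs fails at k=6 before rhs at j=11)
  i=7: ✗ (lhs fails at k=7 before rhs at j=11)
Positions where it holds: {0, 1} → 2.

2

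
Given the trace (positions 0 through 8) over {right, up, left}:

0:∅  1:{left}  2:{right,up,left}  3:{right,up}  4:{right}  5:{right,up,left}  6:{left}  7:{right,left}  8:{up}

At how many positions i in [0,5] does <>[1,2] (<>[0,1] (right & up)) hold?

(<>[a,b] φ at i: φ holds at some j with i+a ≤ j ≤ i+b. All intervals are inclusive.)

Evaluate at each i in [0,5]:
  i=0: ✓ (witness j=1)
  i=1: ✓ (witness j=2)
  i=2: ✓ (witness j=3)
  i=3: ✓ (witness j=4)
  i=4: ✓ (witness j=5)
  i=5: ✗ (none in [6,7])
Positions where it holds: {0, 1, 2, 3, 4} → 5.

5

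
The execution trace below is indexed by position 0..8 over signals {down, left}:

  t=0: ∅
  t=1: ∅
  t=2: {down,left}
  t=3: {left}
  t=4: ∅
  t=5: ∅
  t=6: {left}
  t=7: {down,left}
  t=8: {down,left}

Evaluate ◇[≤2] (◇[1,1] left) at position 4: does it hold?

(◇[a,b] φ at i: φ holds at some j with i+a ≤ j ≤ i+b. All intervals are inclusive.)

Check ◇[1,1] left at each j in [4,6]:
  j=4: fails (none in [5,5])
  j=5: holds (witness at 6)
  j=6: holds (witness at 7)
Found at j=5 → formula holds.

True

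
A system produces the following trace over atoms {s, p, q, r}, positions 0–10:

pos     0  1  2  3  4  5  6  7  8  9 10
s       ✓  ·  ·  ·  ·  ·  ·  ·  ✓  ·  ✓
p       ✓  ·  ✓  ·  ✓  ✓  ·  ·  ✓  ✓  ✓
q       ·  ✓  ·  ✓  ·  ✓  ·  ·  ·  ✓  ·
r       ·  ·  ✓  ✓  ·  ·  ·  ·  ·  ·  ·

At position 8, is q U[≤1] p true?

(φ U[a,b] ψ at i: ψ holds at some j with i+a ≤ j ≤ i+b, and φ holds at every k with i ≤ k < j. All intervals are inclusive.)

Need some j in [8,9] with p, and q at every k in [8,j-1].
  j=8: p holds; no prefix to check → satisfied.

Yes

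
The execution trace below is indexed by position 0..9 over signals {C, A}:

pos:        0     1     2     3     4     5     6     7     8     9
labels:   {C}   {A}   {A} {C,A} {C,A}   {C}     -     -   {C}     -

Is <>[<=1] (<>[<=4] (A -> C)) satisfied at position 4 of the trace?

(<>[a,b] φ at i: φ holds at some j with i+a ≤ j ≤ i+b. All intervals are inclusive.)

Holds

Check <>[<=4] (A -> C) at each j in [4,5]:
  j=4: holds (witness at 4)
  j=5: holds (witness at 5)
Found at j=4 → formula holds.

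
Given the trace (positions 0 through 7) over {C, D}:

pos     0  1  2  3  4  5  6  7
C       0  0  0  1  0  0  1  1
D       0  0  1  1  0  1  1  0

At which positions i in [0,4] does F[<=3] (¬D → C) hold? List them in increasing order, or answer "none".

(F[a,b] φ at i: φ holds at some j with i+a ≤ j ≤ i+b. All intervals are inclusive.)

0, 1, 2, 3, 4

Evaluate at each i in [0,4]:
  i=0: ✓ (witness j=2)
  i=1: ✓ (witness j=2)
  i=2: ✓ (witness j=2)
  i=3: ✓ (witness j=3)
  i=4: ✓ (witness j=5)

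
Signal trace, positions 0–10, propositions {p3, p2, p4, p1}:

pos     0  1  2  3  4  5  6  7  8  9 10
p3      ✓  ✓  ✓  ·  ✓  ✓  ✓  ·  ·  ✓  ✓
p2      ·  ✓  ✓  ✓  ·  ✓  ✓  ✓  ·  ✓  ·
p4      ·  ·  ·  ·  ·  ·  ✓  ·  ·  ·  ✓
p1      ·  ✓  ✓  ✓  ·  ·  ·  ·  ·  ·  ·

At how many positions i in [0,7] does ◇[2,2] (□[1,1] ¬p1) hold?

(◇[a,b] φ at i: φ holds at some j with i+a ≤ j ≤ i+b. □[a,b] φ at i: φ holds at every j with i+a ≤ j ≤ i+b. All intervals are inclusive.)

7

Evaluate at each i in [0,7]:
  i=0: ✗ (none in [2,2])
  i=1: ✓ (witness j=3)
  i=2: ✓ (witness j=4)
  i=3: ✓ (witness j=5)
  i=4: ✓ (witness j=6)
  i=5: ✓ (witness j=7)
  i=6: ✓ (witness j=8)
  i=7: ✓ (witness j=9)
Positions where it holds: {1, 2, 3, 4, 5, 6, 7} → 7.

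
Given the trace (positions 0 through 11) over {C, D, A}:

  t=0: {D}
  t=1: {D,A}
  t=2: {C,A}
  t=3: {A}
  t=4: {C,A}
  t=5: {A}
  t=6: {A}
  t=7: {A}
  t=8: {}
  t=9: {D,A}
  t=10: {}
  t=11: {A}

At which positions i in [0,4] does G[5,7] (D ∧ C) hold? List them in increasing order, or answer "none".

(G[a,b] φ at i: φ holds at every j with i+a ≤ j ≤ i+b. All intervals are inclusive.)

none

Evaluate at each i in [0,4]:
  i=0: ✗ (fails at j=5)
  i=1: ✗ (fails at j=6)
  i=2: ✗ (fails at j=7)
  i=3: ✗ (fails at j=8)
  i=4: ✗ (fails at j=9)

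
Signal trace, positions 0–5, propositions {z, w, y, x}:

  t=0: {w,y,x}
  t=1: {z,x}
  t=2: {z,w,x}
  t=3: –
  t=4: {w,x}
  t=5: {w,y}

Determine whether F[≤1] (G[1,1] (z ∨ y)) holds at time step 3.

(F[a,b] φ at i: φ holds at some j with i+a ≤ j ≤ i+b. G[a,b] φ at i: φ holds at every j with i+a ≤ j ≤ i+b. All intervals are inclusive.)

Check G[1,1] (z ∨ y) at each j in [3,4]:
  j=3: fails at 4
  j=4: holds on [5,5]
Found at j=4 → formula holds.

True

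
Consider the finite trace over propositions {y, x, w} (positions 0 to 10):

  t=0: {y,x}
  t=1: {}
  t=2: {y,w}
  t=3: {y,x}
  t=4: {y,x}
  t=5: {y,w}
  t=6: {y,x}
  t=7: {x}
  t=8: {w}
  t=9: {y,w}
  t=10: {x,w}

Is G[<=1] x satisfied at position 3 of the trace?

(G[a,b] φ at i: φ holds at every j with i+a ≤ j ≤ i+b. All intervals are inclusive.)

Holds

Check x at every j in [3,4]:
  j=3: true
  j=4: true
All positions satisfy it → formula holds.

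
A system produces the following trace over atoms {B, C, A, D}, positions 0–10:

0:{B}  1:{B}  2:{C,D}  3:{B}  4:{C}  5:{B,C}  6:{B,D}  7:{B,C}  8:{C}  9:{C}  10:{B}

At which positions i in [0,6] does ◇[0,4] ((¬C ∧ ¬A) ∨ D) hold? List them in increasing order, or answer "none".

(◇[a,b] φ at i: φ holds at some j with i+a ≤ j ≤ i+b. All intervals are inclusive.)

Evaluate at each i in [0,6]:
  i=0: ✓ (witness j=0)
  i=1: ✓ (witness j=1)
  i=2: ✓ (witness j=2)
  i=3: ✓ (witness j=3)
  i=4: ✓ (witness j=6)
  i=5: ✓ (witness j=6)
  i=6: ✓ (witness j=6)

0, 1, 2, 3, 4, 5, 6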